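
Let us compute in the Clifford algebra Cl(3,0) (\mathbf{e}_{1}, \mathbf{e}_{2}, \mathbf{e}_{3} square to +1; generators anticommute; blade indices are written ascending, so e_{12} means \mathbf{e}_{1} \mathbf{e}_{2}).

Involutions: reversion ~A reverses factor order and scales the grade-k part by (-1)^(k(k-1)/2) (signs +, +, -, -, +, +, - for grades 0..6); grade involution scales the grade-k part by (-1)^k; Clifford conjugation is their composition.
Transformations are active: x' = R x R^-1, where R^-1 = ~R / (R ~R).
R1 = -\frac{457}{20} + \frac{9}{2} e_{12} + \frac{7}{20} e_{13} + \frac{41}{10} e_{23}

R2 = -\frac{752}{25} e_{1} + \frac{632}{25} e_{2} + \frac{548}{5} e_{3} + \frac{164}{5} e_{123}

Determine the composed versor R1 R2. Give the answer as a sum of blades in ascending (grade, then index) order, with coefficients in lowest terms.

Distribute over the terms of R1 (each basis-blade product reordered to ascending indices, repeated generators contracted through their squares):
(-\frac{457}{20}) R2 = \frac{85916}{125} e_{1} - \frac{72206}{125} e_{2} - \frac{62609}{25} e_{3} - \frac{18737}{25} e_{123}
(\frac{9}{2} e_{12}) R2 = \frac{2844}{25} e_{1} + \frac{3384}{25} e_{2} - \frac{738}{5} e_{3} + \frac{2466}{5} e_{123}
(\frac{7}{20} e_{13}) R2 = \frac{959}{25} e_{1} + \frac{287}{25} e_{2} + \frac{1316}{125} e_{3} - \frac{1106}{125} e_{123}
(\frac{41}{10} e_{23}) R2 = -\frac{3362}{25} e_{1} + \frac{11234}{25} e_{2} - \frac{12956}{125} e_{3} - \frac{15416}{125} e_{123}
Summing the partial products and collecting blades:
Answer: \frac{88121}{125} e_{1} + \frac{2319}{125} e_{2} - \frac{68627}{25} e_{3} - \frac{48557}{125} e_{123}


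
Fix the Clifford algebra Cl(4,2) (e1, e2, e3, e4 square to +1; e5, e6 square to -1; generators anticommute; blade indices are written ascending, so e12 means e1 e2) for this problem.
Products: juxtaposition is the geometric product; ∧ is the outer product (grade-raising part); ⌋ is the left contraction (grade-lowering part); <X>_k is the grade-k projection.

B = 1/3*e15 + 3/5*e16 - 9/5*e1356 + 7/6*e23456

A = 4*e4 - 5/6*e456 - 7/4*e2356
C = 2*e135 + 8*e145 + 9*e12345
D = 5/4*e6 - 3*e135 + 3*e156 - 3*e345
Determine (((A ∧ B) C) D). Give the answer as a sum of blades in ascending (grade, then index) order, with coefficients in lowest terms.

step 1: -4/3*e145 - 12/5*e146 - 36/5*e13456
step 2: -32/3 - 12*e23 + 324/5*e26 + 8/3*e34 - 288/5*e36 + 72/5*e46 - 96/5*e56 - 108/5*e2356 + 24/5*e3456
step 3: 288/5*e1 - 81*e2 + 72*e3 - 18*e4 + 32*e5 + 16/15*e6 + 324/5*e123 + 1152/5*e125 + 324/5*e126 - 72/5*e134 - 704/5*e135 + 288/5*e136 + 256/5*e145 + 72/5*e146 + 704/5*e156 + 27*e235 - 15*e236 + 36*e245 + 324/5*e246 + 26*e345 + 914/15*e346 - 216/5*e356 - 864/5*e456 - 1152/5*e12356 + 256/5*e13456 + 972/5*e23456
Answer: 288/5*e1 - 81*e2 + 72*e3 - 18*e4 + 32*e5 + 16/15*e6 + 324/5*e123 + 1152/5*e125 + 324/5*e126 - 72/5*e134 - 704/5*e135 + 288/5*e136 + 256/5*e145 + 72/5*e146 + 704/5*e156 + 27*e235 - 15*e236 + 36*e245 + 324/5*e246 + 26*e345 + 914/15*e346 - 216/5*e356 - 864/5*e456 - 1152/5*e12356 + 256/5*e13456 + 972/5*e23456


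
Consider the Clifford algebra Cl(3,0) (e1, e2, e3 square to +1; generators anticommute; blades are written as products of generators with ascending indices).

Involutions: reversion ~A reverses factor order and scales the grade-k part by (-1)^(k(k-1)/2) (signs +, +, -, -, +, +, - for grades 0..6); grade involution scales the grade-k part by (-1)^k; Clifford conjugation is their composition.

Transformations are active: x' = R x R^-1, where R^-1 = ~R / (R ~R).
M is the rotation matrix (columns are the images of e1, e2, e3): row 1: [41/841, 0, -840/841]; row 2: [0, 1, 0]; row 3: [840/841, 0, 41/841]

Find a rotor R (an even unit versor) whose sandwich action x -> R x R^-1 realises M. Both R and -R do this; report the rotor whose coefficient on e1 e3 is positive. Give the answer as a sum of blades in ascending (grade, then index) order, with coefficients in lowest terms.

Method: write R = a + b12*e1 e2 + b13*e1 e3 + b23*e2 e3 with a^2 + b12^2 + b13^2 + b23^2 = 1 (so R^-1 = ~R). Expanding the columns R e_j ~R gives tr M = 4a^2 - 1 and, from the antisymmetric part, M21 - M12 = -4a*b12, M13 - M31 = 4a*b13, M32 - M23 = -4a*b23.
Here tr M = 923/841, so a^2 = (1 + tr M)/4 = 441/841 and a = ±21/29. Taking a = 21/29: M21 - M12 = 0, M13 - M31 = -1680/841, M32 - M23 = 0, giving b12 = 0, b13 = -20/29, b23 = 0, i.e. R = 21/29 - 20/29*e1 e3.
Its e1 e3 coefficient is negative, so report the other preimage -R.
Answer: -21/29 + 20/29*e1 e3. Sheet selection: the two-to-one cover makes ±R indistinguishable at the matrix level (trace 923/841), so uniqueness comes from the required sign on e1 e3.


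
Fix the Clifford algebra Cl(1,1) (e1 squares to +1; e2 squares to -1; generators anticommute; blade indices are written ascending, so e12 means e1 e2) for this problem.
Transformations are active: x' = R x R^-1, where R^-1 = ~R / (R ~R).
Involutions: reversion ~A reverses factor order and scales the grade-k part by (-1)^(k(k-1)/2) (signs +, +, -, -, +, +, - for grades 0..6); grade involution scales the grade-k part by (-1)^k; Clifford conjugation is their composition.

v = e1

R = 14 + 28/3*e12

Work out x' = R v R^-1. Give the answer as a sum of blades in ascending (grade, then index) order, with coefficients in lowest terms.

~R = 14 - 28/3*e12, and R ~R = 980/9, so R^-1 = ~R / (980/9).
R v = 14*e1 - 28/3*e2
Answer: 13/5*e1 - 12/5*e2


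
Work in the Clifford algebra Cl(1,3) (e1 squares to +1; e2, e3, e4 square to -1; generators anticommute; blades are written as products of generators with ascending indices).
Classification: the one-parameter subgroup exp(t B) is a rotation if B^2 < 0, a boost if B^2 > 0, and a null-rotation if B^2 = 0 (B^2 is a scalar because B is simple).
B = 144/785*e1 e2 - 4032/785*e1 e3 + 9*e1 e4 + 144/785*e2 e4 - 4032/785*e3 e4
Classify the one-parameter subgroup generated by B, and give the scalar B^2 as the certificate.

B^2 term by term: the squares give (144/785)^2*(e1 e2)^2 + (-4032/785)^2*(e1 e3)^2 + (9)^2*(e1 e4)^2 + (144/785)^2*(e2 e4)^2 + (-4032/785)^2*(e3 e4)^2 = 20736/616225*(+1) + 16257024/616225*(+1) + 81*(+1) + 20736/616225*(-1) + 16257024/616225*(-1) = 81 (each basis 2-blade squares to minus the product of its generators' squares); cross terms between blades sharing an index anticommute and cancel; the commuting (index-disjoint) pairs give grade-4 terms 2*c*c'*(blade product), which cancel blade by blade — e1 e2 e3 e4: -1161216/616225 + 1161216/616225 = 0 — confirming B is simple. So B^2 = 81.
Answer: boost, certificate B^2 = 81. The class reads off the invariant scalar 81 directly.


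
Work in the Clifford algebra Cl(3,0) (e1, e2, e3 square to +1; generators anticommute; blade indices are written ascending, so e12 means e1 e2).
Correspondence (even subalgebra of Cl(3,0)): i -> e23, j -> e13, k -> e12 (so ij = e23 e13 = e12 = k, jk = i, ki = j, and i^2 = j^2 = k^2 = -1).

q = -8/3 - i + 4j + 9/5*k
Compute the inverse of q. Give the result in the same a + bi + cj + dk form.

In blades: q = -8/3 + 9/5*e12 + 4*e13 - e23.
With qbar = -8/3 - 9/5*e12 - 4*e13 + e23 (scalar fixed, mapped units negated), q qbar = 6154/225 (the sum of squared coefficients), so q^-1 = qbar / (6154/225) = -300/3077 - 405/6154*e12 - 450/3077*e13 + 225/6154*e23; translating back:
Answer: -300/3077 + 225/6154*i - 450/3077*j - 405/6154*k


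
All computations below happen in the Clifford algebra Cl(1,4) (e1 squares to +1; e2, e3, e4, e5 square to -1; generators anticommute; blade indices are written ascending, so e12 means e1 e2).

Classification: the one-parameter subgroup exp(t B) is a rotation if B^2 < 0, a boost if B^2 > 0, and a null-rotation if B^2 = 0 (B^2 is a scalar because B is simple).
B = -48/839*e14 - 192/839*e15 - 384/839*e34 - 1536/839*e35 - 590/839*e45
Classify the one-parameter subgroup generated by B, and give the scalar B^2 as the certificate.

B^2 term by term: the squares give (-48/839)^2*(e14)^2 + (-192/839)^2*(e15)^2 + (-384/839)^2*(e34)^2 + (-1536/839)^2*(e35)^2 + (-590/839)^2*(e45)^2 = 2304/703921*(+1) + 36864/703921*(+1) + 147456/703921*(-1) + 2359296/703921*(-1) + 348100/703921*(-1) = -4 (each basis 2-blade squares to minus the product of its generators' squares); cross terms between blades sharing an index anticommute and cancel; the commuting (index-disjoint) pairs give grade-4 terms 2*c*c'*(blade product), which cancel blade by blade — e1345: -147456/703921 + 147456/703921 = 0 — confirming B is simple. So B^2 = -4.
Answer: rotation, certificate B^2 = -4. One invariant decides it: the square -4 survives every conjugation, and its sign is exactly the classification.


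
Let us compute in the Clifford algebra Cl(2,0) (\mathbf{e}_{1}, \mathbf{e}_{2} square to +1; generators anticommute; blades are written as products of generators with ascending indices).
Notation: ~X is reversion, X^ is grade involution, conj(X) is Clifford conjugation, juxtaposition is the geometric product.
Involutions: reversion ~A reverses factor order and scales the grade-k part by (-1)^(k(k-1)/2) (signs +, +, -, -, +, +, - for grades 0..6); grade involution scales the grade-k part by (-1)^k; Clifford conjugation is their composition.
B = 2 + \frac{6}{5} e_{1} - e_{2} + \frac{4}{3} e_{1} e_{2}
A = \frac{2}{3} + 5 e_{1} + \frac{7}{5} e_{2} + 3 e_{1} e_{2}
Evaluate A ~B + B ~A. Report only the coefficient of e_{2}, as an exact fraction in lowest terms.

first term: \frac{149}{15} + \frac{29}{3} e_{1} - \frac{122}{15} e_{2} - \frac{353}{225} e_{1} e_{2}
second term: \frac{149}{15} + \frac{29}{3} e_{1} - \frac{122}{15} e_{2} + \frac{353}{225} e_{1} e_{2}
Answer: -\frac{244}{15}


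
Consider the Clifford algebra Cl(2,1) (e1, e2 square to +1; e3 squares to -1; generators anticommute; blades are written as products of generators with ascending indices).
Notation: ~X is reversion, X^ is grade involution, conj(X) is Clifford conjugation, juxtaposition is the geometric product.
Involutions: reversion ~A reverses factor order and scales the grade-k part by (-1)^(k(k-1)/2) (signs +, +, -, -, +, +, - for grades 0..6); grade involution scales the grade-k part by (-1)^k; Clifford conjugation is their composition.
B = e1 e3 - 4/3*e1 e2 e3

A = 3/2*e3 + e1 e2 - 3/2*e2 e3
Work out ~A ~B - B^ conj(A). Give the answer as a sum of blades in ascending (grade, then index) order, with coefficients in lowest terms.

first term: 1/2*e1 + 4/3*e3 - 1/2*e1 e2 - e2 e3
second term: 7/2*e1 + 4/3*e3 + 7/2*e1 e2 - e2 e3
Answer: -3*e1 - 4*e1 e2


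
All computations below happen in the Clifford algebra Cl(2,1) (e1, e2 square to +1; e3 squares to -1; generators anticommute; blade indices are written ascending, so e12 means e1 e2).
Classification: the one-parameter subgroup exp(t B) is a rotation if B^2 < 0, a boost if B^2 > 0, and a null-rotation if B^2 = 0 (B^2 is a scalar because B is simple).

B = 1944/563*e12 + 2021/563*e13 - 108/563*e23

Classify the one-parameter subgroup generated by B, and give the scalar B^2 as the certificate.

B^2 term by term: the squares give (1944/563)^2*(e12)^2 + (2021/563)^2*(e13)^2 + (-108/563)^2*(e23)^2 = 3779136/316969*(-1) + 4084441/316969*(+1) + 11664/316969*(+1) = 1 (each basis 2-blade squares to minus the product of its generators' squares); cross terms between blades sharing an index anticommute and cancel. So B^2 = 1.
Answer: boost, certificate B^2 = 1. Check the certificate: B^2 = 1, and that sign is decisive whatever form B takes.


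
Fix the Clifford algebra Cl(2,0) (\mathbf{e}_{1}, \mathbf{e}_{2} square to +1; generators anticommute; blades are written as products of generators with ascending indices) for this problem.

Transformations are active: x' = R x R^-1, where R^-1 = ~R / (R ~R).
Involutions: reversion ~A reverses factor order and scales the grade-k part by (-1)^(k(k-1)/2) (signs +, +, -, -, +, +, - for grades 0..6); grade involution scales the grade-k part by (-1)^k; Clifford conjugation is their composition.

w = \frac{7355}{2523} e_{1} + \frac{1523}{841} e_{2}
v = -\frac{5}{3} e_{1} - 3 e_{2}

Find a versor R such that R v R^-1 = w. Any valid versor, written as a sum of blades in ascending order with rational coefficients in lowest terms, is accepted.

Key observation: q(v) = q(w) = \frac{106}{9} (sandwiches preserve the norm), so R = v + w = \frac{1050}{841} e_{1} - \frac{1000}{841} e_{2} works whenever it is invertible — the component of v along it is kept and (v - w)/2 reverses, sending v to w.
Answer: \frac{1050}{841} e_{1} - \frac{1000}{841} e_{2}


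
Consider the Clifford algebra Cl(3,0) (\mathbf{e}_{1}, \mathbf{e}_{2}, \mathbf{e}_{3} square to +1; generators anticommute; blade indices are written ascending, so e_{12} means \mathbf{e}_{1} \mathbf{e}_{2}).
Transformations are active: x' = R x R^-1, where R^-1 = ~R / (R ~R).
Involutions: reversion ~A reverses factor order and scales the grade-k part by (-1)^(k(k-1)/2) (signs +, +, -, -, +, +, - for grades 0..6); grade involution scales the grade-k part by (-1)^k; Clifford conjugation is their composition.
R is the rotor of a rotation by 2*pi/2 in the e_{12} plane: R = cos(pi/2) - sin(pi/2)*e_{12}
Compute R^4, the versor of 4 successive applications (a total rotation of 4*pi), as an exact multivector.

Because a rotor carries half the rotation angle, composing 4 copies of this e_{12}-plane rotor multiplies the phase: 4*(pi/2) = 2 \pi, hence R^4 = cos(2 \pi) - sin(2 \pi)*e_{12}.
cos(2 \pi) = 1 and sin(2 \pi) = 0, so R^4 = 1. The total rotation 4*pi is 2 full turns, so every vector returns to itself, yet the rotor is +1, back on the identity sheet (an even number of 2*pi turns).
Answer: 1


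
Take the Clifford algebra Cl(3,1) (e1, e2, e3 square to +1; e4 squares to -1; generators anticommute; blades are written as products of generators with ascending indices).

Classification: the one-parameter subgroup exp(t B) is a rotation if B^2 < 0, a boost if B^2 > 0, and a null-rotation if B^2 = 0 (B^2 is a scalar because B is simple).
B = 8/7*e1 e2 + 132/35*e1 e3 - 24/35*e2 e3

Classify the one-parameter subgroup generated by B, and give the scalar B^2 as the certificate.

B^2 term by term: the squares give (8/7)^2*(e1 e2)^2 + (132/35)^2*(e1 e3)^2 + (-24/35)^2*(e2 e3)^2 = 64/49*(-1) + 17424/1225*(-1) + 576/1225*(-1) = -16 (each basis 2-blade squares to minus the product of its generators' squares); cross terms between blades sharing an index anticommute and cancel. So B^2 = -16.
Answer: rotation, certificate B^2 = -16. Because -16 is invariant under every versor sandwich, the classification follows from its sign alone.


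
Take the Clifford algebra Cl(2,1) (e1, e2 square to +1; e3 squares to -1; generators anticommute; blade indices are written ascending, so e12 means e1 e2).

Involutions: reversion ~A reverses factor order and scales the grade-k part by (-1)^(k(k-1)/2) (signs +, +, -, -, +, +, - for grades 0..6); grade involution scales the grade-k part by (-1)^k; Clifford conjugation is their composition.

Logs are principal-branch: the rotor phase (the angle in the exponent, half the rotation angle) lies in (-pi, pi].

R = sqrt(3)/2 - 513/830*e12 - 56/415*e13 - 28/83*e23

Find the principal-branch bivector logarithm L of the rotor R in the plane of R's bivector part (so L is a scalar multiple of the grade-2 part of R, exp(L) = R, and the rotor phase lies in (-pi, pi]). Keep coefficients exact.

The scalar part of R is sqrt(3)/2, so the principal-branch rotor phase is pinned; divide the bivector part by its sine to get the unit plane — L is the phase times that plane.
Concretely: cos(phase) = sqrt(3)/2 gives phase = ±pi/6, and since phase/sin(phase) is even the sign is immaterial: L = (phase/sin(phase)) * <R>_2 = (pi/3) * <R>_2.
Answer: -171*pi/830*e12 - 56*pi/1245*e13 - 28*pi/249*e23


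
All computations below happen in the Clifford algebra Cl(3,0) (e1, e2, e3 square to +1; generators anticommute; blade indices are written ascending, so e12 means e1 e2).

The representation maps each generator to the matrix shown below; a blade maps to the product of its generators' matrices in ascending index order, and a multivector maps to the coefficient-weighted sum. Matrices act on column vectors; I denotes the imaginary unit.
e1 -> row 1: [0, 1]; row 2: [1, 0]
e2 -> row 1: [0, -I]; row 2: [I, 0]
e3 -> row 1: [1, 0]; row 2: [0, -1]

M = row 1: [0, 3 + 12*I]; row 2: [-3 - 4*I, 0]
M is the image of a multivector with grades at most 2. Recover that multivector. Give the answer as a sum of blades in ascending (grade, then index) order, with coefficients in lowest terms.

Method: 1, rho(e1), rho(e2), rho(e3) form a trace-orthogonal basis of the 2x2 complex matrices (tr(X Y) = 2 if X = Y, else 0), so M = m0*1 + m1*rho(e1) + m2*rho(e2) + m3*rho(e3) with m0 = tr(M)/2 = 0, m1 = tr(M rho(e1))/2 = 4*I, m2 = tr(M rho(e2))/2 = -8 + 3*I, m3 = tr(M rho(e3))/2 = 0.
Multiplying table entries, the bivector images are rho(e12) = I*rho(e3), rho(e13) = -I*rho(e2), rho(e23) = I*rho(e1); with real blade coefficients the real parts of m0..m3 are the coefficients of 1, e1, e2, e3 and the imaginary parts give the bivectors (e23: Im m1, e13: -Im m2, e12: Im m3).
Answer: -8*e2 - 3*e13 + 4*e23


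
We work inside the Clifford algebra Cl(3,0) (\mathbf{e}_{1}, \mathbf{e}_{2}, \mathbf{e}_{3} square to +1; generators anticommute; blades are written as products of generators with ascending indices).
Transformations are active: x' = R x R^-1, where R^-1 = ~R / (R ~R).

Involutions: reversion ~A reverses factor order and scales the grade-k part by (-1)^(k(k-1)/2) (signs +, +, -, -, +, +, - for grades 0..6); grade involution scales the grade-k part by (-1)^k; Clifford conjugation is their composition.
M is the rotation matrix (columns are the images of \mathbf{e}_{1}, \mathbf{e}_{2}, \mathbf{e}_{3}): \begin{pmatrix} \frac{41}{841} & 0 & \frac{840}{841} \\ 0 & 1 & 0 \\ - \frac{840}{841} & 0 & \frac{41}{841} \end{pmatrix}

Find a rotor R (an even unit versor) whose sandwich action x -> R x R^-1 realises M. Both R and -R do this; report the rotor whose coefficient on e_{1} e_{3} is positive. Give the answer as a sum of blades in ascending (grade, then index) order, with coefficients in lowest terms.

Method: write R = a + b12*e_{1} e_{2} + b13*e_{1} e_{3} + b23*e_{2} e_{3} with a^2 + b12^2 + b13^2 + b23^2 = 1 (so R^-1 = ~R). Expanding the columns R e_j ~R gives tr M = 4a^2 - 1 and, from the antisymmetric part, M21 - M12 = -4a*b12, M13 - M31 = 4a*b13, M32 - M23 = -4a*b23.
Here tr M = \frac{923}{841}, so a^2 = (1 + tr M)/4 = \frac{441}{841} and a = ±\frac{21}{29}. Taking a = \frac{21}{29}: M21 - M12 = 0, M13 - M31 = \frac{1680}{841}, M32 - M23 = 0, giving b12 = 0, b13 = \frac{20}{29}, b23 = 0, i.e. R = \frac{21}{29} + \frac{20}{29} e_{1} e_{3}.
Its e_{1} e_{3} coefficient is already positive.
Answer: \frac{21}{29} + \frac{20}{29} e_{1} e_{3}. Why the constraint matters: R and -R act identically through the sandwich — M has trace \frac{923}{841} either way — so only the sign condition on e_{1} e_{3} picks one of the two preimages.


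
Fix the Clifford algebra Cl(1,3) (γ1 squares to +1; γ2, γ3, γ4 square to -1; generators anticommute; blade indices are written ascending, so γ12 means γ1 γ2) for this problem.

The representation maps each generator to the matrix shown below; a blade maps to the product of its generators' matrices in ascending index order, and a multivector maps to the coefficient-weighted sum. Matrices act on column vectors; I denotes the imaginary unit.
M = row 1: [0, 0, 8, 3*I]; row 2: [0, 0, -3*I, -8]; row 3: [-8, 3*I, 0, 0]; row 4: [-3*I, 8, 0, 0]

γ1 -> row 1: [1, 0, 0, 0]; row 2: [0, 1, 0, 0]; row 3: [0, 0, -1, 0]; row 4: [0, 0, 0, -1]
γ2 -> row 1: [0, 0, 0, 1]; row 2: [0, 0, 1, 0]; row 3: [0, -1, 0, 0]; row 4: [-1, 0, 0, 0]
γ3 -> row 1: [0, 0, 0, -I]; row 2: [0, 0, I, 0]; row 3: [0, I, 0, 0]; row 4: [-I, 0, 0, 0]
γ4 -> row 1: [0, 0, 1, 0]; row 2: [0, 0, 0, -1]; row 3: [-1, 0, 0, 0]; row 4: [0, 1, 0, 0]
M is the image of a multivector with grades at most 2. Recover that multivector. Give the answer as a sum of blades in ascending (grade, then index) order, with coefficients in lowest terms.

Method: the blade images are trace-orthogonal — tr(rho(e_A) rho(e_B)^-1) = 4 if A = B and 0 otherwise — and rho(e_A)^-1 = (e_A)^2 * rho(e_A) with (e_A)^2 = +1 or -1, so the coefficient of e_A in the preimage is (e_A)^2 * tr(M rho(e_A))/4.
Nonzero projections over blades of grade <= 2: γ4: (γ4)^2 = -1, tr(M rho(γ4)) = -32, coefficient 8; γ13: (γ13)^2 = +1, tr(M rho(γ13)) = -12, coefficient -3. Every other blade of grade <= 2 projects to 0.
Answer: 8*γ4 - 3*γ13


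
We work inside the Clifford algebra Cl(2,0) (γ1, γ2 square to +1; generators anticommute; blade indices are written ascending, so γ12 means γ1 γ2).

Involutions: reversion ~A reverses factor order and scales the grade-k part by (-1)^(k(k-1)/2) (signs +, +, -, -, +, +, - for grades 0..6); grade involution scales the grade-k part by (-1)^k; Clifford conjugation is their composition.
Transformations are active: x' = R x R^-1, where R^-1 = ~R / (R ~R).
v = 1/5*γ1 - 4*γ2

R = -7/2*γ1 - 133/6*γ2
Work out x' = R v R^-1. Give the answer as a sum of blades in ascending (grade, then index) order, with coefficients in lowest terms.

~R = -7/2*γ1 - 133/6*γ2, and R ~R = 9065/18, so R^-1 = ~R / (9065/18).
R v = 2639/30 + 553/30*γ12
Answer: -1316/925*γ1 - 3463/925*γ2


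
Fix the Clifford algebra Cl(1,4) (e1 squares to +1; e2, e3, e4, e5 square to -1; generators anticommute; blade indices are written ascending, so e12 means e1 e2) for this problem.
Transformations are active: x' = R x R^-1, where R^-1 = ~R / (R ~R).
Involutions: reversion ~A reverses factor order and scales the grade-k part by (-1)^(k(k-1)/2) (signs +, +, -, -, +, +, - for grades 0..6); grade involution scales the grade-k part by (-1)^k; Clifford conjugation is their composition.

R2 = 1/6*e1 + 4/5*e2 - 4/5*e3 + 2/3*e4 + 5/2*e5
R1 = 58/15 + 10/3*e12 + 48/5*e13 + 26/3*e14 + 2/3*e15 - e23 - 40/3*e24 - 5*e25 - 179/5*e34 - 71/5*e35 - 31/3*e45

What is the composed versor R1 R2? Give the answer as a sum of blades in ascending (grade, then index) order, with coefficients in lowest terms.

Distribute over the terms of R2 (each basis-blade product reordered to ascending indices, repeated generators contracted through their squares):
R1 (1/6*e1) = 29/45*e1 - 5/9*e2 - 8/5*e3 - 13/9*e4 - 1/9*e5 - 1/6*e123 - 20/9*e124 - 5/6*e125 - 179/30*e134 - 71/30*e135 - 31/18*e145
R1 (4/5*e2) = -8/3*e1 + 232/75*e2 - 4/5*e3 - 32/3*e4 - 4*e5 - 192/25*e123 - 104/15*e124 - 8/15*e125 - 716/25*e234 - 284/25*e235 - 124/15*e245
R1 (-4/5*e3) = 192/25*e1 - 4/5*e2 - 232/75*e3 + 716/25*e4 + 284/25*e5 - 8/3*e123 + 104/15*e134 + 8/15*e135 - 32/3*e234 - 4*e235 + 124/15*e345
R1 (2/3*e4) = -52/9*e1 + 80/9*e2 + 358/15*e3 + 116/45*e4 - 62/9*e5 + 20/9*e124 + 32/5*e134 - 4/9*e145 - 2/3*e234 + 10/3*e245 + 142/15*e345
R1 (5/2*e5) = -5/3*e1 + 25/2*e2 + 71/2*e3 + 155/6*e4 + 29/3*e5 + 25/3*e125 + 24*e135 + 65/3*e145 - 5/2*e235 - 100/3*e245 - 179/2*e345
Summing the partial products and collecting blades:
Answer: -134/75*e1 + 3469/150*e2 + 8081/150*e3 + 2247/50*e4 + 752/75*e5 - 1577/150*e123 - 104/15*e124 + 209/30*e125 + 221/30*e134 + 133/6*e135 + 39/2*e145 - 2998/75*e234 - 893/50*e235 - 574/15*e245 - 2153/30*e345


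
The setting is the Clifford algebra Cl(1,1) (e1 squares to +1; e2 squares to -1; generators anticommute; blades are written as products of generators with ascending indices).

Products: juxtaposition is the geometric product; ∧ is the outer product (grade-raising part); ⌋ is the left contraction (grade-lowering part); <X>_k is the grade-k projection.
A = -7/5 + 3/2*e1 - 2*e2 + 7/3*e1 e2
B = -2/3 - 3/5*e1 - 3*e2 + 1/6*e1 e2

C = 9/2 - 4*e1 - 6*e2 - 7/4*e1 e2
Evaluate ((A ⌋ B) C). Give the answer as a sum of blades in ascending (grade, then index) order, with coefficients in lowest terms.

step 1: -251/45 + 38/75*e1 + 89/20*e2 - 7/30*e1 e2
step 2: -11/600 + 55453/3600*e1 + 31003/600*e2 + 5281/225*e1 e2
Answer: -11/600 + 55453/3600*e1 + 31003/600*e2 + 5281/225*e1 e2


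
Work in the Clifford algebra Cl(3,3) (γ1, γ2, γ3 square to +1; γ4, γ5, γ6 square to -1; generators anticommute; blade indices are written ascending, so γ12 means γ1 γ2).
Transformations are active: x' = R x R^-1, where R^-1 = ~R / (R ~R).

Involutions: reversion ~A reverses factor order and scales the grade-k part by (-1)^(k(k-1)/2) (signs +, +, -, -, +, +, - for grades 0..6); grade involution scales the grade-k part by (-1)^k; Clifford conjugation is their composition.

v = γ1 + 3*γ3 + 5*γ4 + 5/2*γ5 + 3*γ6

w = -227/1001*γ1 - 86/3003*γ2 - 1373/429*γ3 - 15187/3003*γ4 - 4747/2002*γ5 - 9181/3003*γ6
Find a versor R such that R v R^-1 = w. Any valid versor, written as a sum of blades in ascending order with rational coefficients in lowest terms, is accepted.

Equal squares first: v^2 = w^2 = -121/4. Then v + w = 774/1001*γ1 - 86/3003*γ2 - 86/429*γ3 - 172/3003*γ4 + 129/1001*γ5 - 172/3003*γ6 is a versor taking v to w, provided it is invertible.
Answer: 774/1001*γ1 - 86/3003*γ2 - 86/429*γ3 - 172/3003*γ4 + 129/1001*γ5 - 172/3003*γ6


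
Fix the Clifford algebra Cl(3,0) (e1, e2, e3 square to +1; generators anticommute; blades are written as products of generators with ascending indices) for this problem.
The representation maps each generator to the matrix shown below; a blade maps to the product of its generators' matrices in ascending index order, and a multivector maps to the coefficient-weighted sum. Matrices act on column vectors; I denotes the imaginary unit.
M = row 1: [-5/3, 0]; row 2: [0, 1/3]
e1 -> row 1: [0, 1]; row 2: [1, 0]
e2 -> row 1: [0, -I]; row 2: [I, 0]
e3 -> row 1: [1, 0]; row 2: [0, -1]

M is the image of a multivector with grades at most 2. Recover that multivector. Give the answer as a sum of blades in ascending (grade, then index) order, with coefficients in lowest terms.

Method: 1, rho(e1), rho(e2), rho(e3) form a trace-orthogonal basis of the 2x2 complex matrices (tr(X Y) = 2 if X = Y, else 0), so M = m0*1 + m1*rho(e1) + m2*rho(e2) + m3*rho(e3) with m0 = tr(M)/2 = -2/3, m1 = tr(M rho(e1))/2 = 0, m2 = tr(M rho(e2))/2 = 0, m3 = tr(M rho(e3))/2 = -1.
Multiplying table entries, the bivector images are rho(e1 e2) = I*rho(e3), rho(e1 e3) = -I*rho(e2), rho(e2 e3) = I*rho(e1); with real blade coefficients the real parts of m0..m3 are the coefficients of 1, e1, e2, e3 and the imaginary parts give the bivectors (e2 e3: Im m1, e1 e3: -Im m2, e1 e2: Im m3).
Answer: -2/3 - e3


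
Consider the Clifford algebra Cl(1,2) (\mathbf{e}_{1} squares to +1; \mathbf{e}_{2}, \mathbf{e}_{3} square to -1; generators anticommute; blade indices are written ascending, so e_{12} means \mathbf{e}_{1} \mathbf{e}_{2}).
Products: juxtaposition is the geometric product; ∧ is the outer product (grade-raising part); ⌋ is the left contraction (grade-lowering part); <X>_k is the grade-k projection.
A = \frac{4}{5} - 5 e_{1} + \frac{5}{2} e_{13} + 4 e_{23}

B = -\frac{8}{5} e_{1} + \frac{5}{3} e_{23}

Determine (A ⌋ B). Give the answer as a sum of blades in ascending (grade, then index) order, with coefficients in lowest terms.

step 1: \frac{4}{3} - \frac{32}{25} e_{1} + \frac{4}{3} e_{23}
Answer: \frac{4}{3} - \frac{32}{25} e_{1} + \frac{4}{3} e_{23}


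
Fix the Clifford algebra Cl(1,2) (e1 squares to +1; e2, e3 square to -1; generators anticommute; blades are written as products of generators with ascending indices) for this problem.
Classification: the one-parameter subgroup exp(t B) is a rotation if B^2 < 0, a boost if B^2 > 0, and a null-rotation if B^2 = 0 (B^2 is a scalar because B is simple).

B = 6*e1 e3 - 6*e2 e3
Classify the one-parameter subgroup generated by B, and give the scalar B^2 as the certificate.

B^2 term by term: the squares give (6)^2*(e1 e3)^2 + (-6)^2*(e2 e3)^2 = 36*(+1) + 36*(-1) = 0 (each basis 2-blade squares to minus the product of its generators' squares); cross terms between blades sharing an index anticommute and cancel. So B^2 = 0.
Answer: null-rotation, certificate B^2 = 0. The invariant at work: B^2 = 0 is unchanged by conjugation, hence its sign classifies the subgroup whatever basis B is written in.


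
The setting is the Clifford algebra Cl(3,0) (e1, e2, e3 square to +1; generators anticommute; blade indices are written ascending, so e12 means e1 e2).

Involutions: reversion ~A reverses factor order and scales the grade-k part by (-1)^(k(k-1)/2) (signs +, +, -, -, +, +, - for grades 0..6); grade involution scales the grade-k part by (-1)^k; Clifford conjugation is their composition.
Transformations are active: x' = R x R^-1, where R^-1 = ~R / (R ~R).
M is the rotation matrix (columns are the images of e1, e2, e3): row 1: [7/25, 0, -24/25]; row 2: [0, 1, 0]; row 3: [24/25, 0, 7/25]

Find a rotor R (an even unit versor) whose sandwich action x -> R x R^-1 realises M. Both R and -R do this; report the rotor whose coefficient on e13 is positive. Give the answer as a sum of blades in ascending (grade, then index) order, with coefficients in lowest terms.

Method: write R = a + b12*e12 + b13*e13 + b23*e23 with a^2 + b12^2 + b13^2 + b23^2 = 1 (so R^-1 = ~R). Expanding the columns R e_j ~R gives tr M = 4a^2 - 1 and, from the antisymmetric part, M21 - M12 = -4a*b12, M13 - M31 = 4a*b13, M32 - M23 = -4a*b23.
Here tr M = 39/25, so a^2 = (1 + tr M)/4 = 16/25 and a = ±4/5. Taking a = 4/5: M21 - M12 = 0, M13 - M31 = -48/25, M32 - M23 = 0, giving b12 = 0, b13 = -3/5, b23 = 0, i.e. R = 4/5 - 3/5*e13.
Its e13 coefficient is negative, so report the other preimage -R.
Answer: -4/5 + 3/5*e13. Why the constraint matters: R and -R act identically through the sandwich — M has trace 39/25 either way — so only the sign condition on e13 picks one of the two preimages.


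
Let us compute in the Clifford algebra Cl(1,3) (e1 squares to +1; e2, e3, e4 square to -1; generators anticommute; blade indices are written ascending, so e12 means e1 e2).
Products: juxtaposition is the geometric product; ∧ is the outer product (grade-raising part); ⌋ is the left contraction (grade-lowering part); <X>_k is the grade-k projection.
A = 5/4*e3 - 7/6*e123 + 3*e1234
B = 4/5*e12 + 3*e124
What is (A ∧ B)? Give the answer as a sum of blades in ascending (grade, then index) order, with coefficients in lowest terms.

step 1: e123 + 15/4*e1234
Answer: e123 + 15/4*e1234


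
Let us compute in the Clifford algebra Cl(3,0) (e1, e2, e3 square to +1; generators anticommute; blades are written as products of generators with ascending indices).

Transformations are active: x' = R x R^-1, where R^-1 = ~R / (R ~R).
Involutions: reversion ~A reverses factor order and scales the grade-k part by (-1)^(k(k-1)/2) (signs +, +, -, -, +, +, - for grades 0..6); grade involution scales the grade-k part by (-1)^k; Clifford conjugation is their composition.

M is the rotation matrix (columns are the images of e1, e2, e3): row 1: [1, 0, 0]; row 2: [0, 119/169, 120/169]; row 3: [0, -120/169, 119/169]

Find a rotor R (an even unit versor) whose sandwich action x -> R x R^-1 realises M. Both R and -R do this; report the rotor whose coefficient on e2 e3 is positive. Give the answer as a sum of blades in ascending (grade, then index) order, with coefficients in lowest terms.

Method: write R = a + b12*e1 e2 + b13*e1 e3 + b23*e2 e3 with a^2 + b12^2 + b13^2 + b23^2 = 1 (so R^-1 = ~R). Expanding the columns R e_j ~R gives tr M = 4a^2 - 1 and, from the antisymmetric part, M21 - M12 = -4a*b12, M13 - M31 = 4a*b13, M32 - M23 = -4a*b23.
Here tr M = 407/169, so a^2 = (1 + tr M)/4 = 144/169 and a = ±12/13. Taking a = 12/13: M21 - M12 = 0, M13 - M31 = 0, M32 - M23 = -240/169, giving b12 = 0, b13 = 0, b23 = 5/13, i.e. R = 12/13 + 5/13*e2 e3.
Its e2 e3 coefficient is already positive.
Answer: 12/13 + 5/13*e2 e3. Key observation: the double cover Spin(3) -> SO(3) sends R and -R to the same matrix (trace 407/169 here), so the stated sign of the e2 e3 coefficient is what selects one sheet.


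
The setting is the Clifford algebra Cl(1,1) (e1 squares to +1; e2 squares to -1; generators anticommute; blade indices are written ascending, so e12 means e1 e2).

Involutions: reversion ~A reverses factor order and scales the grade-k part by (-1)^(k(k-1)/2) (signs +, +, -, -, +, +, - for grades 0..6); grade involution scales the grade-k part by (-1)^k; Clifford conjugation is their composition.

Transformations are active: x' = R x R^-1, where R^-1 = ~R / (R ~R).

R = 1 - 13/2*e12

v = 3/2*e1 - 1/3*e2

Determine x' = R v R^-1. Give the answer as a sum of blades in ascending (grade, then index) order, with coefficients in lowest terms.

~R = 1 + 13/2*e12, and R ~R = -165/4, so R^-1 = ~R / (-165/4).
R v = -2/3*e1 + 113/12*e2
Answer: -1453/990*e1 - 61/495*e2


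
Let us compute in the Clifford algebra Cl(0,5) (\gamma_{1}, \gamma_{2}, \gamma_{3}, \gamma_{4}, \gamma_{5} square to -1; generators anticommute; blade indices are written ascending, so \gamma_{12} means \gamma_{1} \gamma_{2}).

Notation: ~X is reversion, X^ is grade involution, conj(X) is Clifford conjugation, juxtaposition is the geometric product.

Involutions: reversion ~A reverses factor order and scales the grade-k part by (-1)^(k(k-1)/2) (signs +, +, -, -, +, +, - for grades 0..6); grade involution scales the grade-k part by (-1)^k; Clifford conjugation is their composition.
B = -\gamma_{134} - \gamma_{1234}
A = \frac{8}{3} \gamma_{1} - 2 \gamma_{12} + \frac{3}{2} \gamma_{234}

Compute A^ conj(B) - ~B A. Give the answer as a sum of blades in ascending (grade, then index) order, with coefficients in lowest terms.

first term: -\frac{3}{2} \gamma_{1} + \frac{3}{2} \gamma_{12} - \frac{14}{3} \gamma_{34} - \frac{2}{3} \gamma_{234}
second term: -\frac{3}{2} \gamma_{1} - \frac{3}{2} \gamma_{12} - \frac{14}{3} \gamma_{34} - \frac{2}{3} \gamma_{234}
Answer: 3 \gamma_{12}


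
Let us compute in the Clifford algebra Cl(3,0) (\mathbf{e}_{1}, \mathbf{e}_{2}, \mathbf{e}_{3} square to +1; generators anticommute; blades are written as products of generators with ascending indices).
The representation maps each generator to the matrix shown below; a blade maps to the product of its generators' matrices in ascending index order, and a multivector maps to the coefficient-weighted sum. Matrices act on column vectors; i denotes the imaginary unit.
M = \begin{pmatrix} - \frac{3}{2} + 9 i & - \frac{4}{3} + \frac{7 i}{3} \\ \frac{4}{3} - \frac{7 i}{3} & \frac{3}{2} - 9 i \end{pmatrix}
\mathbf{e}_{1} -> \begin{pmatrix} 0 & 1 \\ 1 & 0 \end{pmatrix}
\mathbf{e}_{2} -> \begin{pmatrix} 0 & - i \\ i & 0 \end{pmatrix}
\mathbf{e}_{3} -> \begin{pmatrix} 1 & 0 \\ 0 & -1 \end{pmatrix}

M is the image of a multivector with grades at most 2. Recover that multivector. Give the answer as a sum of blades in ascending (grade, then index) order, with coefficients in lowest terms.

Method: 1, rho(e_{1}), rho(e_{2}), rho(e_{3}) form a trace-orthogonal basis of the 2x2 complex matrices (tr(X Y) = 2 if X = Y, else 0), so M = m0*1 + m1*rho(e_{1}) + m2*rho(e_{2}) + m3*rho(e_{3}) with m0 = tr(M)/2 = 0, m1 = tr(M rho(e_{1}))/2 = 0, m2 = tr(M rho(e_{2}))/2 = - \frac{7}{3} - \frac{4 i}{3}, m3 = tr(M rho(e_{3}))/2 = - \frac{3}{2} + 9 i.
Multiplying table entries, the bivector images are rho(e_{1} e_{2}) = i*rho(e_{3}), rho(e_{1} e_{3}) = -i*rho(e_{2}), rho(e_{2} e_{3}) = i*rho(e_{1}); with real blade coefficients the real parts of m0..m3 are the coefficients of 1, e_{1}, e_{2}, e_{3} and the imaginary parts give the bivectors (e_{2} e_{3}: Im m1, e_{1} e_{3}: -Im m2, e_{1} e_{2}: Im m3).
Answer: -\frac{7}{3} e_{2} - \frac{3}{2} e_{3} + 9 e_{1} e_{2} + \frac{4}{3} e_{1} e_{3}


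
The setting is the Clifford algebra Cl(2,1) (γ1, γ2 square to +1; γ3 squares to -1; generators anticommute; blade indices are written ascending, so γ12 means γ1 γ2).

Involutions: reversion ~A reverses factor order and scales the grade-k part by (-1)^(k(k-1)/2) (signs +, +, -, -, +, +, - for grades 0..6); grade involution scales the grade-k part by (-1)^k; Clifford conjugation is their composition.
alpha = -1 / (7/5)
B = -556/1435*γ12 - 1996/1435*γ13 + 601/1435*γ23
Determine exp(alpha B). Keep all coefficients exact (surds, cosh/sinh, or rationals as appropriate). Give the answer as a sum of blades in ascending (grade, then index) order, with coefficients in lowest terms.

B^2 term by term: the squares give (-556/1435)^2*(γ12)^2 + (-1996/1435)^2*(γ13)^2 + (601/1435)^2*(γ23)^2 = 309136/2059225*(-1) + 3984016/2059225*(+1) + 361201/2059225*(+1) = 49/25 (each basis 2-blade squares to minus the product of its generators' squares); cross terms between blades sharing an index anticommute and cancel. So B^2 = 49/25.
B^2 = 49/25 — since the square is positive, the closed form is hyperbolic: l = 7/5, alpha*l = -1, so exp(alpha B) = cosh(-1) + (sinh(-1)/(7/5))*B = cosh(1) + (-5*sinh(1)/7)*B.
Answer: cosh(1) + 556*sinh(1)/2009*γ12 + 1996*sinh(1)/2009*γ13 - 601*sinh(1)/2009*γ23


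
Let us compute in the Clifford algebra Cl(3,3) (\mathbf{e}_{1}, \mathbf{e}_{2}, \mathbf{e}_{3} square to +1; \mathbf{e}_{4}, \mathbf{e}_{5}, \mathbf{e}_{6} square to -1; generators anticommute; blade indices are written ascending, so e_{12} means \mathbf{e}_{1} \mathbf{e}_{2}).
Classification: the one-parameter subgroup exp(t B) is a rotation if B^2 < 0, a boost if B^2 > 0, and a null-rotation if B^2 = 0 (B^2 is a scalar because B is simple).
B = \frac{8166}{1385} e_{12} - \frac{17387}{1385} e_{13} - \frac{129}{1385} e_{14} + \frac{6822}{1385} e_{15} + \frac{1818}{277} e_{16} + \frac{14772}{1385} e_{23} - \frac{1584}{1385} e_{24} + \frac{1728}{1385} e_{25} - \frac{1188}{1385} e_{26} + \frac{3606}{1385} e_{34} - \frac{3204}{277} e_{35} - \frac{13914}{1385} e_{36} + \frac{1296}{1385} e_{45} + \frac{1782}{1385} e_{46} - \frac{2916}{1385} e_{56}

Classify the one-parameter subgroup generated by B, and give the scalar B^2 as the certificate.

B^2 term by term: the squares give (\frac{8166}{1385})^2*(e_{12})^2 + (-\frac{17387}{1385})^2*(e_{13})^2 + (-\frac{129}{1385})^2*(e_{14})^2 + (\frac{6822}{1385})^2*(e_{15})^2 + (\frac{1818}{277})^2*(e_{16})^2 + (\frac{14772}{1385})^2*(e_{23})^2 + (-\frac{1584}{1385})^2*(e_{24})^2 + (\frac{1728}{1385})^2*(e_{25})^2 + (-\frac{1188}{1385})^2*(e_{26})^2 + (\frac{3606}{1385})^2*(e_{34})^2 + (-\frac{3204}{277})^2*(e_{35})^2 + (-\frac{13914}{1385})^2*(e_{36})^2 + (\frac{1296}{1385})^2*(e_{45})^2 + (\frac{1782}{1385})^2*(e_{46})^2 + (-\frac{2916}{1385})^2*(e_{56})^2 = \frac{66683556}{1918225}*(-1) + \frac{302307769}{1918225}*(-1) + \frac{16641}{1918225}*(+1) + \frac{46539684}{1918225}*(+1) + \frac{3305124}{76729}*(+1) + \frac{218211984}{1918225}*(-1) + \frac{2509056}{1918225}*(+1) + \frac{2985984}{1918225}*(+1) + \frac{1411344}{1918225}*(+1) + \frac{13003236}{1918225}*(+1) + \frac{10265616}{76729}*(+1) + \frac{193599396}{1918225}*(+1) + \frac{1679616}{1918225}*(-1) + \frac{3175524}{1918225}*(-1) + \frac{8503056}{1918225}*(-1) = -\frac{16}{25} (each basis 2-blade squares to minus the product of its generators' squares); cross terms between blades sharing an index anticommute and cancel; the commuting (index-disjoint) pairs give grade-4 terms 2*c*c'*(blade product), which cancel blade by blade — e_{1234}: \frac{58893192}{1918225} - \frac{55082016}{1918225} - \frac{3811176}{1918225} = 0; e_{1235}: -\frac{52327728}{383645} + \frac{60089472}{1918225} + \frac{201549168}{1918225} = 0; e_{1236}: -\frac{227243448}{1918225} - \frac{41311512}{1918225} + \frac{53710992}{383645} = 0; e_{1245}: \frac{21166272}{1918225} + \frac{445824}{1918225} - \frac{21612096}{1918225} = 0; e_{1246}: \frac{29103624}{1918225} - \frac{306504}{1918225} - \frac{5759424}{383645} = 0; e_{1256}: -\frac{47624112}{1918225} + \frac{16209072}{1918225} + \frac{6283008}{383645} = 0; e_{1345}: -\frac{45067104}{1918225} - \frac{826632}{383645} + \frac{49200264}{1918225} = 0; e_{1346}: -\frac{61967268}{1918225} - \frac{3589812}{1918225} + \frac{13111416}{383645} = 0; e_{1356}: \frac{101400984}{1918225} + \frac{189842616}{1918225} - \frac{11649744}{76729} = 0; e_{1456}: \frac{752328}{1918225} - \frac{24313608}{1918225} + \frac{4712256}{383645} = 0; e_{2345}: \frac{38289024}{1918225} - \frac{10150272}{383645} + \frac{12462336}{1918225} = 0; e_{2346}: \frac{52647408}{1918225} - \frac{44079552}{1918225} - \frac{8567856}{1918225} = 0; e_{2356}: -\frac{86150304}{1918225} + \frac{48086784}{1918225} + \frac{7612704}{383645} = 0; e_{2456}: \frac{9237888}{1918225} - \frac{6158592}{1918225} - \frac{3079296}{1918225} = 0; e_{3456}: -\frac{21030192}{1918225} + \frac{11419056}{383645} - \frac{36065088}{1918225} = 0 — confirming B is simple. So B^2 = -\frac{16}{25}.
Answer: rotation, certificate B^2 = -\frac{16}{25}. B^2 = -\frac{16}{25} is basis-independent, so its sign is the whole story.
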